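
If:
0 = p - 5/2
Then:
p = 5/2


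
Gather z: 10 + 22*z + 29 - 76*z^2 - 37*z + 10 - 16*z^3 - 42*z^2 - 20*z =-16*z^3 - 118*z^2 - 35*z + 49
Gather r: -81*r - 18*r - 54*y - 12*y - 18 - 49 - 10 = -99*r - 66*y - 77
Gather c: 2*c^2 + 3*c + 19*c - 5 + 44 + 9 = 2*c^2 + 22*c + 48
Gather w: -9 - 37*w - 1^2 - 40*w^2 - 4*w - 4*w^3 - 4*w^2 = -4*w^3 - 44*w^2 - 41*w - 10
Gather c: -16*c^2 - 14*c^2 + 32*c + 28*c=-30*c^2 + 60*c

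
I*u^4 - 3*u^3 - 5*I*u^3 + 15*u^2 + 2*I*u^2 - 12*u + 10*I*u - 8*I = (u - 4)*(u + I)*(u + 2*I)*(I*u - I)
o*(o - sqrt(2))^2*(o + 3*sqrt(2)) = o^4 + sqrt(2)*o^3 - 10*o^2 + 6*sqrt(2)*o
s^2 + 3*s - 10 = (s - 2)*(s + 5)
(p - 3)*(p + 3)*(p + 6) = p^3 + 6*p^2 - 9*p - 54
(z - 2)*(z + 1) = z^2 - z - 2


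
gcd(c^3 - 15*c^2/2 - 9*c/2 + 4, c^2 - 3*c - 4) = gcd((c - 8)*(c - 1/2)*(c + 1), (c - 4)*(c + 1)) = c + 1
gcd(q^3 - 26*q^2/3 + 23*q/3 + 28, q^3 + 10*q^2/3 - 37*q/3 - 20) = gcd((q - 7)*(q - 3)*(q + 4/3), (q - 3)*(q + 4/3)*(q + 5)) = q^2 - 5*q/3 - 4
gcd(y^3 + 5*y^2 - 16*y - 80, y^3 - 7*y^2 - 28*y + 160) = y^2 + y - 20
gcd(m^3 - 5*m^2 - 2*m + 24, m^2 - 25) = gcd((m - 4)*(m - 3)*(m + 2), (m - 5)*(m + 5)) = 1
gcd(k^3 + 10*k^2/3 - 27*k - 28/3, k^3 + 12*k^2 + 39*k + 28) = k + 7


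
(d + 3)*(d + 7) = d^2 + 10*d + 21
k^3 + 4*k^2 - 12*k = k*(k - 2)*(k + 6)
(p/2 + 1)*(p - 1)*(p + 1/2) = p^3/2 + 3*p^2/4 - 3*p/4 - 1/2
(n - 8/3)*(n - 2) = n^2 - 14*n/3 + 16/3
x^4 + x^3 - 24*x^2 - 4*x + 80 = (x - 4)*(x - 2)*(x + 2)*(x + 5)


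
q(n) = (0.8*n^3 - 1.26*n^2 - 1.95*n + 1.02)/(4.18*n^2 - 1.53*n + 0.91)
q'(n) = (1.53 - 8.36*n)*(0.8*n^3 - 1.26*n^2 - 1.95*n + 1.02)/(4.18*n^2 - 1.53*n + 0.91)^2 + (2.4*n^2 - 2.52*n - 1.95)/(4.18*n^2 - 1.53*n + 0.91) = (3.344*n^4 - 2.448*n^3 + 12.2628*n^2 - 10.8204*n - 0.2139)/(17.4724*n^4 - 12.7908*n^3 + 9.9485*n^2 - 2.7846*n + 0.8281)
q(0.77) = -0.39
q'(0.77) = -0.25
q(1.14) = -0.36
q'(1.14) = 0.26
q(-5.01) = -1.07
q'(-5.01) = 0.22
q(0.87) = -0.40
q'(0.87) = -0.01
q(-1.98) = -0.31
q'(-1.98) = 0.34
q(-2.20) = -0.38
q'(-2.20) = 0.31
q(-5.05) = -1.08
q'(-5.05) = 0.22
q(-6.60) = -1.40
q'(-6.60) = 0.21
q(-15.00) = -3.06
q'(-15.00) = 0.19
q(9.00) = 1.43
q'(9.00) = 0.20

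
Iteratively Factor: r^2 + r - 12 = (r - 3)*(r + 4)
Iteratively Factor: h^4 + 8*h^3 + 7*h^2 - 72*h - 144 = (h - 3)*(h^3 + 11*h^2 + 40*h + 48) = (h - 3)*(h + 4)*(h^2 + 7*h + 12) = (h - 3)*(h + 4)^2*(h + 3)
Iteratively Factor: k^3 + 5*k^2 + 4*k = (k)*(k^2 + 5*k + 4) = k*(k + 4)*(k + 1)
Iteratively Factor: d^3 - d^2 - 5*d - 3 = (d + 1)*(d^2 - 2*d - 3) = (d + 1)^2*(d - 3)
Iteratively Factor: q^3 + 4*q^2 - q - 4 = (q + 1)*(q^2 + 3*q - 4) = (q + 1)*(q + 4)*(q - 1)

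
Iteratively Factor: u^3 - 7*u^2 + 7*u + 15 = (u - 5)*(u^2 - 2*u - 3) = (u - 5)*(u - 3)*(u + 1)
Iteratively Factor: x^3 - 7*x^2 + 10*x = (x)*(x^2 - 7*x + 10) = x*(x - 5)*(x - 2)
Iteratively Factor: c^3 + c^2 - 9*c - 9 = (c + 1)*(c^2 - 9) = (c + 1)*(c + 3)*(c - 3)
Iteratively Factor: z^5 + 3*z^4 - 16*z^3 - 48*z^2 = (z - 4)*(z^4 + 7*z^3 + 12*z^2) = z*(z - 4)*(z^3 + 7*z^2 + 12*z) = z*(z - 4)*(z + 4)*(z^2 + 3*z) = z*(z - 4)*(z + 3)*(z + 4)*(z)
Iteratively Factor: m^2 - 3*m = (m)*(m - 3)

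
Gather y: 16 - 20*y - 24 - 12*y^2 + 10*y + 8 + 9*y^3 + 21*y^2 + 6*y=9*y^3 + 9*y^2 - 4*y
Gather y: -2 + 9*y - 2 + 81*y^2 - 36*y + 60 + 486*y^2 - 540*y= 567*y^2 - 567*y + 56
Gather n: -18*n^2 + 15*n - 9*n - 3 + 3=-18*n^2 + 6*n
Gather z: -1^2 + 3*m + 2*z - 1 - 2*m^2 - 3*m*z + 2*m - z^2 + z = -2*m^2 + 5*m - z^2 + z*(3 - 3*m) - 2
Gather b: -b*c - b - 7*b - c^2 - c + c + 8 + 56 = b*(-c - 8) - c^2 + 64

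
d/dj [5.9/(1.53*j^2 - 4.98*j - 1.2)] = (29.382 - 18.054*j)/(-1.53*j^2 + 4.98*j + 1.2)^2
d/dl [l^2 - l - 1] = 2*l - 1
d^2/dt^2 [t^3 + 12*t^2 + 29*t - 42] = 6*t + 24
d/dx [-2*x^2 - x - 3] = -4*x - 1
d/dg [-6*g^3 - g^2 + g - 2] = -18*g^2 - 2*g + 1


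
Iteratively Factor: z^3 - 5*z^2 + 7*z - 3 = (z - 3)*(z^2 - 2*z + 1) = (z - 3)*(z - 1)*(z - 1)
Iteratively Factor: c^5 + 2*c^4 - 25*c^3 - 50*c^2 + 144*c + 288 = (c - 4)*(c^4 + 6*c^3 - c^2 - 54*c - 72) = (c - 4)*(c + 3)*(c^3 + 3*c^2 - 10*c - 24) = (c - 4)*(c + 2)*(c + 3)*(c^2 + c - 12) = (c - 4)*(c - 3)*(c + 2)*(c + 3)*(c + 4)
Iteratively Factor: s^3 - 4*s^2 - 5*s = (s)*(s^2 - 4*s - 5) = s*(s - 5)*(s + 1)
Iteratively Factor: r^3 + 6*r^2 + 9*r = (r + 3)*(r^2 + 3*r) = (r + 3)^2*(r)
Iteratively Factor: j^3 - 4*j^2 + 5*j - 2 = (j - 2)*(j^2 - 2*j + 1) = (j - 2)*(j - 1)*(j - 1)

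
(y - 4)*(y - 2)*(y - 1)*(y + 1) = y^4 - 6*y^3 + 7*y^2 + 6*y - 8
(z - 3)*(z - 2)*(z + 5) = z^3 - 19*z + 30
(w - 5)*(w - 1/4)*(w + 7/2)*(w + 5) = w^4 + 13*w^3/4 - 207*w^2/8 - 325*w/4 + 175/8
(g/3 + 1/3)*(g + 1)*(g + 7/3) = g^3/3 + 13*g^2/9 + 17*g/9 + 7/9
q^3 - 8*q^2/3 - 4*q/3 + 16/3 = (q - 2)^2*(q + 4/3)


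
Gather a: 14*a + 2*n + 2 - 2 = 14*a + 2*n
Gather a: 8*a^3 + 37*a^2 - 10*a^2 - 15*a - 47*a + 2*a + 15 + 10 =8*a^3 + 27*a^2 - 60*a + 25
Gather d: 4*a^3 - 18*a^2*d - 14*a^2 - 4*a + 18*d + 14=4*a^3 - 14*a^2 - 4*a + d*(18 - 18*a^2) + 14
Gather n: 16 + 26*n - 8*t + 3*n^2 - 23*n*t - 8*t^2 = 3*n^2 + n*(26 - 23*t) - 8*t^2 - 8*t + 16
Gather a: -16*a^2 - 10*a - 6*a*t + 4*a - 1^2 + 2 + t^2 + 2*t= -16*a^2 + a*(-6*t - 6) + t^2 + 2*t + 1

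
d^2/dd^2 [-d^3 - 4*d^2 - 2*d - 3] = -6*d - 8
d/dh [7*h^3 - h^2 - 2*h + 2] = 21*h^2 - 2*h - 2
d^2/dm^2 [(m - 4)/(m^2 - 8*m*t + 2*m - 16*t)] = 2*(4*(m - 4)*(m - 4*t + 1)^2 + (-3*m + 8*t + 2)*(m^2 - 8*m*t + 2*m - 16*t))/(m^2 - 8*m*t + 2*m - 16*t)^3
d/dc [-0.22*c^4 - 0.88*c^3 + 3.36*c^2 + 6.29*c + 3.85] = -0.88*c^3 - 2.64*c^2 + 6.72*c + 6.29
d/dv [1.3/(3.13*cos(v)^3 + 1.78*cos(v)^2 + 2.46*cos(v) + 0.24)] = (12.207*cos(v)^2 + 4.628*cos(v) + 3.198)*sin(v)/(3.13*cos(v)^3 + 1.78*cos(v)^2 + 2.46*cos(v) + 0.24)^2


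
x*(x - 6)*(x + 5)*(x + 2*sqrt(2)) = x^4 - x^3 + 2*sqrt(2)*x^3 - 30*x^2 - 2*sqrt(2)*x^2 - 60*sqrt(2)*x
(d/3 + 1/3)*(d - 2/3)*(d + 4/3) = d^3/3 + 5*d^2/9 - 2*d/27 - 8/27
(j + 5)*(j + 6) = j^2 + 11*j + 30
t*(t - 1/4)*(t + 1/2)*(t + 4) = t^4 + 17*t^3/4 + 7*t^2/8 - t/2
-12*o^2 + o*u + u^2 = (-3*o + u)*(4*o + u)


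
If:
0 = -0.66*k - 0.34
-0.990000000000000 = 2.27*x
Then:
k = -0.52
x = -0.44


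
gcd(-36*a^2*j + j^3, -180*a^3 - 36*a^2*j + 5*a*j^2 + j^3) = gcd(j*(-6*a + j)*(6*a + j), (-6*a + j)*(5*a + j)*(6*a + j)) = 36*a^2 - j^2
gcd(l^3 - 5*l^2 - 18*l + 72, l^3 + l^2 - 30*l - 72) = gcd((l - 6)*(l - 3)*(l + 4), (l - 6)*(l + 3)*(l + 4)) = l^2 - 2*l - 24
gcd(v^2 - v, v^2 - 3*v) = v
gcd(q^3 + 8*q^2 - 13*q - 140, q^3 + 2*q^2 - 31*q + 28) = q^2 + 3*q - 28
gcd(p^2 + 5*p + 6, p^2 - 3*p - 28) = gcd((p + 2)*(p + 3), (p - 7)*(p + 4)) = 1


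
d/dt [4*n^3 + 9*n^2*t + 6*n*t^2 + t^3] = 9*n^2 + 12*n*t + 3*t^2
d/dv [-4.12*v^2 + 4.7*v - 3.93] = 4.7 - 8.24*v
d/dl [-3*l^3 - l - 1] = -9*l^2 - 1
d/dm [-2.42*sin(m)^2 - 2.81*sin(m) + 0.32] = -(4.84*sin(m) + 2.81)*cos(m)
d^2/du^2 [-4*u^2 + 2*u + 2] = -8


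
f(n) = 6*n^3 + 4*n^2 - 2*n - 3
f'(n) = 18*n^2 + 8*n - 2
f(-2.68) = -84.40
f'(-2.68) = 105.84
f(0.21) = -3.19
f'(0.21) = 0.47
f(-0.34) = -2.09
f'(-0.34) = -2.64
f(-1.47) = -10.48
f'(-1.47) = 25.14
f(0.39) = -2.82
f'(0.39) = 3.86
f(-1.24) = -5.81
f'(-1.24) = 15.76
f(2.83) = 159.37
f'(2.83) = 164.80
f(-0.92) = -2.45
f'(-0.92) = 5.88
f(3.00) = 189.00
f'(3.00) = 184.00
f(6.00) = 1425.00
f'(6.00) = 694.00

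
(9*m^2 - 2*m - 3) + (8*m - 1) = 9*m^2 + 6*m - 4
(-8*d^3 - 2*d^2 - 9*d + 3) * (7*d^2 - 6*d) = -56*d^5 + 34*d^4 - 51*d^3 + 75*d^2 - 18*d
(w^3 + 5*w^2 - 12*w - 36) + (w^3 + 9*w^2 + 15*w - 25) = 2*w^3 + 14*w^2 + 3*w - 61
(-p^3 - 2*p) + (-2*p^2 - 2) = -p^3 - 2*p^2 - 2*p - 2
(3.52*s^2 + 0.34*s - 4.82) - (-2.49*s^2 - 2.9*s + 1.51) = 6.01*s^2 + 3.24*s - 6.33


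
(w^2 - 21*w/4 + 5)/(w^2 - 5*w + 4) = (w - 5/4)/(w - 1)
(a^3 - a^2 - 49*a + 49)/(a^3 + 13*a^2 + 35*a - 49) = (a - 7)/(a + 7)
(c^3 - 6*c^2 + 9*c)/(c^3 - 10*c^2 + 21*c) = (c - 3)/(c - 7)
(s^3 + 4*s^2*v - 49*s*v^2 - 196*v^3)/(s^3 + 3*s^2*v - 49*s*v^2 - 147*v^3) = (s + 4*v)/(s + 3*v)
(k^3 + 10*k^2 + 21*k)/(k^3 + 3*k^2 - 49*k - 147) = k/(k - 7)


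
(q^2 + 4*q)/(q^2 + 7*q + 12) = q/(q + 3)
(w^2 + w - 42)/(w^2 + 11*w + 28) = (w - 6)/(w + 4)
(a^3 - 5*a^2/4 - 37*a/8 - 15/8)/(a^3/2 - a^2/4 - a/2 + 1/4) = (8*a^3 - 10*a^2 - 37*a - 15)/(2*(2*a^3 - a^2 - 2*a + 1))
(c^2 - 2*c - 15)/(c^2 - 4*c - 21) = (c - 5)/(c - 7)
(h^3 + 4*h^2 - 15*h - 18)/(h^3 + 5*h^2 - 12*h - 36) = (h + 1)/(h + 2)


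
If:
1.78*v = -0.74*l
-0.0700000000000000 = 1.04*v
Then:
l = 0.16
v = -0.07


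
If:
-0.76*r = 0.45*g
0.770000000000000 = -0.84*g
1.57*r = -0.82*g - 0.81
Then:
No Solution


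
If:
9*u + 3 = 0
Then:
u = -1/3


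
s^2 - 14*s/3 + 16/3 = (s - 8/3)*(s - 2)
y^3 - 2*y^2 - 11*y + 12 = (y - 4)*(y - 1)*(y + 3)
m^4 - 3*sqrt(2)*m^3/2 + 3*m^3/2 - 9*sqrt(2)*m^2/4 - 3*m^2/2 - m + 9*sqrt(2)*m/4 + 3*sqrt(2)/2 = (m - 1)*(m + 1/2)*(m + 2)*(m - 3*sqrt(2)/2)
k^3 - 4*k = k*(k - 2)*(k + 2)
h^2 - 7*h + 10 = (h - 5)*(h - 2)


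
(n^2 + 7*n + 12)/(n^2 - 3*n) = (n^2 + 7*n + 12)/(n*(n - 3))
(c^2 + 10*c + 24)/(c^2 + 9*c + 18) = (c + 4)/(c + 3)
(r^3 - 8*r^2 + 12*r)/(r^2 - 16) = r*(r^2 - 8*r + 12)/(r^2 - 16)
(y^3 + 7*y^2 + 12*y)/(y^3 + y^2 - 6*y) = (y + 4)/(y - 2)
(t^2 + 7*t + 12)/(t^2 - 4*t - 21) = (t + 4)/(t - 7)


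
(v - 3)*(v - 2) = v^2 - 5*v + 6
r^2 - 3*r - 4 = (r - 4)*(r + 1)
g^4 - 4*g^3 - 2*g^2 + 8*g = g*(g - 4)*(g - sqrt(2))*(g + sqrt(2))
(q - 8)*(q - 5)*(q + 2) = q^3 - 11*q^2 + 14*q + 80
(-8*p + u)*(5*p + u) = -40*p^2 - 3*p*u + u^2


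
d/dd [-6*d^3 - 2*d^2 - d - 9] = -18*d^2 - 4*d - 1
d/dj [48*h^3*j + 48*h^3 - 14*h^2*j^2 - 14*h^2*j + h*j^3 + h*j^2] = h*(48*h^2 - 28*h*j - 14*h + 3*j^2 + 2*j)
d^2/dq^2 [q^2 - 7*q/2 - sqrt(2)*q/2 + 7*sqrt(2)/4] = 2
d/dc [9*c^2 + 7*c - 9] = 18*c + 7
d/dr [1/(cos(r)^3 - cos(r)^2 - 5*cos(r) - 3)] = (3*cos(r) - 5)*sin(r)/((cos(r) - 3)^2*(cos(r) + 1)^3)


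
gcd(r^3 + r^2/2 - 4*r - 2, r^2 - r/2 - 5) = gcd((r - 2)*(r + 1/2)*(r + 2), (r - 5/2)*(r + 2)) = r + 2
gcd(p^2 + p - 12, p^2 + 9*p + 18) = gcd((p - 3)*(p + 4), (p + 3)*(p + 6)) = 1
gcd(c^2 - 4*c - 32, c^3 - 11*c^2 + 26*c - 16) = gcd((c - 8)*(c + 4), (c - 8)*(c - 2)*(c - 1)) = c - 8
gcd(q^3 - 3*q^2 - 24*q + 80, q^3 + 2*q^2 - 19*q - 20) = q^2 + q - 20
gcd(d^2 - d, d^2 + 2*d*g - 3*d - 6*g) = 1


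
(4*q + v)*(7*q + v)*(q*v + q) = 28*q^3*v + 28*q^3 + 11*q^2*v^2 + 11*q^2*v + q*v^3 + q*v^2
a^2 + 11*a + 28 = (a + 4)*(a + 7)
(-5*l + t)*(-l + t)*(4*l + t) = 20*l^3 - 19*l^2*t - 2*l*t^2 + t^3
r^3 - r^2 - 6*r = r*(r - 3)*(r + 2)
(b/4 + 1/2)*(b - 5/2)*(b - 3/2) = b^3/4 - b^2/2 - 17*b/16 + 15/8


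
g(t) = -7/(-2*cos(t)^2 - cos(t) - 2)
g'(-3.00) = 0.33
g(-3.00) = 2.36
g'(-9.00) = 1.01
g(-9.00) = 2.55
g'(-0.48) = -0.74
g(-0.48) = 1.57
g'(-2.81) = 0.78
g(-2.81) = 2.46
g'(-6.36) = -0.11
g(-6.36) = 1.40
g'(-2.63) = 1.22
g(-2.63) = 2.64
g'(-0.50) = -0.78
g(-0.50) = 1.58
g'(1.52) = 1.99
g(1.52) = 3.40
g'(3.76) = 1.45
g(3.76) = 2.79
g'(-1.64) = -1.34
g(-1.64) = 3.61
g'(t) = -7*(-4*sin(t)*cos(t) - sin(t))/(-2*cos(t)^2 - cos(t) - 2)^2 = 7*(4*cos(t) + 1)*sin(t)/(cos(t) + cos(2*t) + 3)^2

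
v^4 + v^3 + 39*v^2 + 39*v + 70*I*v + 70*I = (v + 1)*(v - 7*I)*(v + 2*I)*(v + 5*I)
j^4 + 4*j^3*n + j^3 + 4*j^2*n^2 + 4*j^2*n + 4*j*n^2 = j*(j + 1)*(j + 2*n)^2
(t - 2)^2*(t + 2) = t^3 - 2*t^2 - 4*t + 8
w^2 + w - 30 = (w - 5)*(w + 6)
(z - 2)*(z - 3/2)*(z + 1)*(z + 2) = z^4 - z^3/2 - 11*z^2/2 + 2*z + 6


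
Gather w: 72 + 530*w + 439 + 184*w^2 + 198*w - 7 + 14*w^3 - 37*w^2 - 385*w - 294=14*w^3 + 147*w^2 + 343*w + 210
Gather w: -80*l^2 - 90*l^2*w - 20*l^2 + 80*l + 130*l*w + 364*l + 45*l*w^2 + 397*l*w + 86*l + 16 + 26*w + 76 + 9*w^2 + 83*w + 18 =-100*l^2 + 530*l + w^2*(45*l + 9) + w*(-90*l^2 + 527*l + 109) + 110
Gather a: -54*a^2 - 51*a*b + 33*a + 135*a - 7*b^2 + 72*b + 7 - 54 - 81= -54*a^2 + a*(168 - 51*b) - 7*b^2 + 72*b - 128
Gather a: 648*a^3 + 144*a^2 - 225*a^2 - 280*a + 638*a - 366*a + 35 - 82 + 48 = 648*a^3 - 81*a^2 - 8*a + 1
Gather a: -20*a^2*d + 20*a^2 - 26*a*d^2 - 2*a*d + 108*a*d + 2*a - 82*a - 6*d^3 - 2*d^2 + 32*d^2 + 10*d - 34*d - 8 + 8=a^2*(20 - 20*d) + a*(-26*d^2 + 106*d - 80) - 6*d^3 + 30*d^2 - 24*d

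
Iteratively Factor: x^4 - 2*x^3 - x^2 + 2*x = (x - 2)*(x^3 - x) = (x - 2)*(x - 1)*(x^2 + x) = x*(x - 2)*(x - 1)*(x + 1)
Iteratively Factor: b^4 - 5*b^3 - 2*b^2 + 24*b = (b - 3)*(b^3 - 2*b^2 - 8*b) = (b - 3)*(b + 2)*(b^2 - 4*b) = (b - 4)*(b - 3)*(b + 2)*(b)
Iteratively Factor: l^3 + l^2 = (l + 1)*(l^2) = l*(l + 1)*(l)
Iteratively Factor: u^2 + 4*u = (u + 4)*(u)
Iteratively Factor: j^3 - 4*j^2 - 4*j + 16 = (j - 4)*(j^2 - 4) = (j - 4)*(j + 2)*(j - 2)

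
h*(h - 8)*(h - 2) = h^3 - 10*h^2 + 16*h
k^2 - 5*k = k*(k - 5)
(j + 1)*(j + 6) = j^2 + 7*j + 6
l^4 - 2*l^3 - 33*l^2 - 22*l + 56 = (l - 7)*(l - 1)*(l + 2)*(l + 4)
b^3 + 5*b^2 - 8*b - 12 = (b - 2)*(b + 1)*(b + 6)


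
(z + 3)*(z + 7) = z^2 + 10*z + 21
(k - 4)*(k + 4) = k^2 - 16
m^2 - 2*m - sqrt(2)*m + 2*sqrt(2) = (m - 2)*(m - sqrt(2))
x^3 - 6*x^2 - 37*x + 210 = (x - 7)*(x - 5)*(x + 6)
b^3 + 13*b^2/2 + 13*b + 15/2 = (b + 1)*(b + 5/2)*(b + 3)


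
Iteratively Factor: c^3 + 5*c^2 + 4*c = (c + 1)*(c^2 + 4*c) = (c + 1)*(c + 4)*(c)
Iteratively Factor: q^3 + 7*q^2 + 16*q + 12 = (q + 2)*(q^2 + 5*q + 6) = (q + 2)*(q + 3)*(q + 2)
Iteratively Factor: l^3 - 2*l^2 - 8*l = (l - 4)*(l^2 + 2*l) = l*(l - 4)*(l + 2)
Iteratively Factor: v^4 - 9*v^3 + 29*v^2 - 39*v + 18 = (v - 3)*(v^3 - 6*v^2 + 11*v - 6) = (v - 3)^2*(v^2 - 3*v + 2) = (v - 3)^2*(v - 2)*(v - 1)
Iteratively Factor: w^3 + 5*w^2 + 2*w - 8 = (w + 4)*(w^2 + w - 2) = (w - 1)*(w + 4)*(w + 2)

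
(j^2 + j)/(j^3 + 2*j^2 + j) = 1/(j + 1)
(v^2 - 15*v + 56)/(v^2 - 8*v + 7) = (v - 8)/(v - 1)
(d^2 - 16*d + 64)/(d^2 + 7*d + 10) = (d^2 - 16*d + 64)/(d^2 + 7*d + 10)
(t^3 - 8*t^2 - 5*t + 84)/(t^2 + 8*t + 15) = (t^2 - 11*t + 28)/(t + 5)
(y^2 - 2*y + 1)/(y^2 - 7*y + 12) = (y^2 - 2*y + 1)/(y^2 - 7*y + 12)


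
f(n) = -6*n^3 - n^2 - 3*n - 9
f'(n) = -18*n^2 - 2*n - 3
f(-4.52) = 538.20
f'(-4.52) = -361.71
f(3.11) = -208.48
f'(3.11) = -183.32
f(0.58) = -12.25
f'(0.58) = -10.22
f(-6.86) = 1901.49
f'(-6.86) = -836.35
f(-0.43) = -7.42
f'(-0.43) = -5.47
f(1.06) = -20.45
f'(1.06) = -25.34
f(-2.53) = 89.35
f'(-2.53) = -113.16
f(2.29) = -93.17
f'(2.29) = -101.97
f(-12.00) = 10251.00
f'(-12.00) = -2571.00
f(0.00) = -9.00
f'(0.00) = -3.00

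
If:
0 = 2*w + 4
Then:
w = -2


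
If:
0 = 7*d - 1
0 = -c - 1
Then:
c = -1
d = 1/7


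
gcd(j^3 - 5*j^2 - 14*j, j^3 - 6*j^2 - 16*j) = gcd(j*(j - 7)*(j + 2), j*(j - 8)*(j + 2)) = j^2 + 2*j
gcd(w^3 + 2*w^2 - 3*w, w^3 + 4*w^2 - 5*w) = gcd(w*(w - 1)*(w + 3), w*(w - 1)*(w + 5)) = w^2 - w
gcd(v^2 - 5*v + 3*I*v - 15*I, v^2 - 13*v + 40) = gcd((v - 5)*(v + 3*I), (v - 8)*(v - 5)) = v - 5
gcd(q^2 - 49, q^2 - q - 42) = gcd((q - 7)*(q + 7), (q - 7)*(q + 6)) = q - 7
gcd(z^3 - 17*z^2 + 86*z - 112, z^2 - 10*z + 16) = z^2 - 10*z + 16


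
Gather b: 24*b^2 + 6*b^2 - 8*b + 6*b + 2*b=30*b^2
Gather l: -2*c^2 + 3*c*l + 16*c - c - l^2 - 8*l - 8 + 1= -2*c^2 + 15*c - l^2 + l*(3*c - 8) - 7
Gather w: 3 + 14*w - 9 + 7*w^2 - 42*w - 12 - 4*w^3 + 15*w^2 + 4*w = -4*w^3 + 22*w^2 - 24*w - 18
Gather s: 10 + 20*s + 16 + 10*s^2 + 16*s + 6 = 10*s^2 + 36*s + 32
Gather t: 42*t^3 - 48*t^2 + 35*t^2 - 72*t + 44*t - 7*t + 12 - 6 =42*t^3 - 13*t^2 - 35*t + 6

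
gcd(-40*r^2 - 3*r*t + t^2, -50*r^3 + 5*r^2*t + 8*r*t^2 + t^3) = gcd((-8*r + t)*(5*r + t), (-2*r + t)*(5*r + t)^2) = 5*r + t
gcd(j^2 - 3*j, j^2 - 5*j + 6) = j - 3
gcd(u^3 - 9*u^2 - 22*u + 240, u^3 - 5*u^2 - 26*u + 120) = u^2 - u - 30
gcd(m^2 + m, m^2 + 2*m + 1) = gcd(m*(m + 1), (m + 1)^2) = m + 1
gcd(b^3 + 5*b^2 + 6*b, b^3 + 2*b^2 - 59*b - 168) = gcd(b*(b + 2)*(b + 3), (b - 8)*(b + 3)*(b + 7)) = b + 3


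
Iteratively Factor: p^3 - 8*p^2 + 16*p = (p - 4)*(p^2 - 4*p) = p*(p - 4)*(p - 4)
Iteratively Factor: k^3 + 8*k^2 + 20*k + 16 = (k + 2)*(k^2 + 6*k + 8) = (k + 2)*(k + 4)*(k + 2)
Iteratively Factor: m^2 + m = (m)*(m + 1)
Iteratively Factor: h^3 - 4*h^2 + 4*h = (h - 2)*(h^2 - 2*h) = (h - 2)^2*(h)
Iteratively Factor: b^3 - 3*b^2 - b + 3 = (b + 1)*(b^2 - 4*b + 3) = (b - 1)*(b + 1)*(b - 3)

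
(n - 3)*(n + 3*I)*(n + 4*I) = n^3 - 3*n^2 + 7*I*n^2 - 12*n - 21*I*n + 36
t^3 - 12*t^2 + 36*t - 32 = (t - 8)*(t - 2)^2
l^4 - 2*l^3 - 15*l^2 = l^2*(l - 5)*(l + 3)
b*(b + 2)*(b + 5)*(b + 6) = b^4 + 13*b^3 + 52*b^2 + 60*b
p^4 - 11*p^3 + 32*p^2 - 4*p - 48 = (p - 6)*(p - 4)*(p - 2)*(p + 1)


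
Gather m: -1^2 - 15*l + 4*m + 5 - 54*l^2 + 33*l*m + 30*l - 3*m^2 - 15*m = -54*l^2 + 15*l - 3*m^2 + m*(33*l - 11) + 4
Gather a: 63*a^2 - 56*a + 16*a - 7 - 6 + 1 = 63*a^2 - 40*a - 12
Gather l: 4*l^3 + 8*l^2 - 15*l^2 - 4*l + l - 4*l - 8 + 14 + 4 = 4*l^3 - 7*l^2 - 7*l + 10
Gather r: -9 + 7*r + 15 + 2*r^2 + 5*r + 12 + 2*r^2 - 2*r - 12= 4*r^2 + 10*r + 6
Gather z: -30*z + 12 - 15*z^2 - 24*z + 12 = -15*z^2 - 54*z + 24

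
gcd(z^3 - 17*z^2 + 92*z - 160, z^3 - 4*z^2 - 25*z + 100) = z^2 - 9*z + 20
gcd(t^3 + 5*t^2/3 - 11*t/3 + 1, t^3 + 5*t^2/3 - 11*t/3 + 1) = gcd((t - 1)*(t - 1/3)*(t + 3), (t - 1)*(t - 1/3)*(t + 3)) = t^3 + 5*t^2/3 - 11*t/3 + 1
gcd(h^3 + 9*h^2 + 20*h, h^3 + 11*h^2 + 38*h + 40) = h^2 + 9*h + 20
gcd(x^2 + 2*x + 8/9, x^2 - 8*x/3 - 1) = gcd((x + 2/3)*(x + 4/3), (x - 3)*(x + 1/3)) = 1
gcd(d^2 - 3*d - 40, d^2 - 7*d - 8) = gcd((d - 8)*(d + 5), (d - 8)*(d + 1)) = d - 8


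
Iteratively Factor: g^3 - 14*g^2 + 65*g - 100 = (g - 4)*(g^2 - 10*g + 25) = (g - 5)*(g - 4)*(g - 5)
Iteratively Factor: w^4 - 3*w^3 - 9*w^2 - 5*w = (w + 1)*(w^3 - 4*w^2 - 5*w) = (w + 1)^2*(w^2 - 5*w) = w*(w + 1)^2*(w - 5)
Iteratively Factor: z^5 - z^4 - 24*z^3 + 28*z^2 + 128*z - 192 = (z - 2)*(z^4 + z^3 - 22*z^2 - 16*z + 96) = (z - 2)*(z + 4)*(z^3 - 3*z^2 - 10*z + 24) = (z - 4)*(z - 2)*(z + 4)*(z^2 + z - 6) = (z - 4)*(z - 2)^2*(z + 4)*(z + 3)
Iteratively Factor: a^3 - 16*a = (a)*(a^2 - 16) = a*(a + 4)*(a - 4)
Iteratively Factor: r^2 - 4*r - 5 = (r + 1)*(r - 5)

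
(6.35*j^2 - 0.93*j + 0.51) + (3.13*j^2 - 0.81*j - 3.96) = 9.48*j^2 - 1.74*j - 3.45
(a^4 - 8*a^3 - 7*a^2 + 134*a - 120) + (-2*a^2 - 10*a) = a^4 - 8*a^3 - 9*a^2 + 124*a - 120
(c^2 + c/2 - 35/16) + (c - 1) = c^2 + 3*c/2 - 51/16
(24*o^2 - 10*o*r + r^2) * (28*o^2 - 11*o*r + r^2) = 672*o^4 - 544*o^3*r + 162*o^2*r^2 - 21*o*r^3 + r^4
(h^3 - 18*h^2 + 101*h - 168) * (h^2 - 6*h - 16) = h^5 - 24*h^4 + 193*h^3 - 486*h^2 - 608*h + 2688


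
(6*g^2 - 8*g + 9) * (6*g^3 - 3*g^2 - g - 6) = 36*g^5 - 66*g^4 + 72*g^3 - 55*g^2 + 39*g - 54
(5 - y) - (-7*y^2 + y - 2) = 7*y^2 - 2*y + 7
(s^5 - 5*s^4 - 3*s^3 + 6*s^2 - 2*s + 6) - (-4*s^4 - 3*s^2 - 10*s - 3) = s^5 - s^4 - 3*s^3 + 9*s^2 + 8*s + 9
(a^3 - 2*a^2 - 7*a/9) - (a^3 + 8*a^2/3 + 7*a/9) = -14*a^2/3 - 14*a/9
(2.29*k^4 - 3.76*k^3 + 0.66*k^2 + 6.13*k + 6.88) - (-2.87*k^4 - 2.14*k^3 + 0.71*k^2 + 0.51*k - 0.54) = 5.16*k^4 - 1.62*k^3 - 0.0499999999999999*k^2 + 5.62*k + 7.42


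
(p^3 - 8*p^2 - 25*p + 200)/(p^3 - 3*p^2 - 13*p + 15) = (p^2 - 3*p - 40)/(p^2 + 2*p - 3)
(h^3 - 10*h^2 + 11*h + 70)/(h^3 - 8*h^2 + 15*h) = (h^2 - 5*h - 14)/(h*(h - 3))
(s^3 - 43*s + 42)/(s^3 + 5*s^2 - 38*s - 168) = (s - 1)/(s + 4)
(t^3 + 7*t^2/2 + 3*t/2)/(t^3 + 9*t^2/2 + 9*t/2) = (2*t + 1)/(2*t + 3)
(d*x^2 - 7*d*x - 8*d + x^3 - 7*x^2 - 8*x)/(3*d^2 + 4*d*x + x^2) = (x^2 - 7*x - 8)/(3*d + x)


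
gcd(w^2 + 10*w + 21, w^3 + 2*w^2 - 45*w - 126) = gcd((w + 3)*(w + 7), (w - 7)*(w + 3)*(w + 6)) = w + 3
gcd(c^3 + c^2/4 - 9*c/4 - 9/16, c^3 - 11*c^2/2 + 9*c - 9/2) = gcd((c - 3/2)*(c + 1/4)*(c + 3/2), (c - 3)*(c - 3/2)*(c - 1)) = c - 3/2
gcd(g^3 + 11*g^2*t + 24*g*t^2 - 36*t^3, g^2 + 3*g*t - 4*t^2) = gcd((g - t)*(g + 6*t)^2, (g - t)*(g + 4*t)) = -g + t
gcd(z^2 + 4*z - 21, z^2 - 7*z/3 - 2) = z - 3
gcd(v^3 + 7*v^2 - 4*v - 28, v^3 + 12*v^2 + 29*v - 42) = v + 7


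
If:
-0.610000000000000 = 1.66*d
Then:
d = -0.37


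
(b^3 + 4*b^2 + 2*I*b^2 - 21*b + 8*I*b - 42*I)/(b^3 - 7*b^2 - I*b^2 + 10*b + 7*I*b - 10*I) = (b^3 + 2*b^2*(2 + I) + b*(-21 + 8*I) - 42*I)/(b^3 - b^2*(7 + I) + b*(10 + 7*I) - 10*I)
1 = 1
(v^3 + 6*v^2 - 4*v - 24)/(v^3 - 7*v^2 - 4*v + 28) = (v + 6)/(v - 7)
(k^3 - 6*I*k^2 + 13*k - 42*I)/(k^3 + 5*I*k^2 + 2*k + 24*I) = (k - 7*I)/(k + 4*I)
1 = 1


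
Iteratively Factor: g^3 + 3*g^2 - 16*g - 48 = (g + 4)*(g^2 - g - 12) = (g + 3)*(g + 4)*(g - 4)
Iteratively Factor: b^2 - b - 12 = (b + 3)*(b - 4)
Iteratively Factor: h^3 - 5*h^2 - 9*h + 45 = (h - 5)*(h^2 - 9) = (h - 5)*(h - 3)*(h + 3)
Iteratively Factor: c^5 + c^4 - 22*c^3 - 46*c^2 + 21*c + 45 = (c + 3)*(c^4 - 2*c^3 - 16*c^2 + 2*c + 15) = (c + 3)^2*(c^3 - 5*c^2 - c + 5) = (c - 5)*(c + 3)^2*(c^2 - 1) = (c - 5)*(c + 1)*(c + 3)^2*(c - 1)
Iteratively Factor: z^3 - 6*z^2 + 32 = (z - 4)*(z^2 - 2*z - 8) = (z - 4)*(z + 2)*(z - 4)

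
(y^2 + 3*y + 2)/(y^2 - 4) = (y + 1)/(y - 2)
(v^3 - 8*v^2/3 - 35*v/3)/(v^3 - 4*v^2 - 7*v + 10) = v*(3*v + 7)/(3*(v^2 + v - 2))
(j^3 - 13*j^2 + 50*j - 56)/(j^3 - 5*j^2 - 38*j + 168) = (j - 2)/(j + 6)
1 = 1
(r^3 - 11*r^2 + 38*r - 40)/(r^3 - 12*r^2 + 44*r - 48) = (r - 5)/(r - 6)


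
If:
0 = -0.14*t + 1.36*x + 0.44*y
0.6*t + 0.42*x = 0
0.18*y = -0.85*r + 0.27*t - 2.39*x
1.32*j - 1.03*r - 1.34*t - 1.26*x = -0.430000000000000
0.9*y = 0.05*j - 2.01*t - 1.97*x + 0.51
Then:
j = 0.01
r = 0.49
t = 0.15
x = -0.21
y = 0.70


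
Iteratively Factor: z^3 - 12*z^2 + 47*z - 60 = (z - 4)*(z^2 - 8*z + 15) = (z - 4)*(z - 3)*(z - 5)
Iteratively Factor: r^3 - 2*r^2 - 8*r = (r + 2)*(r^2 - 4*r) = (r - 4)*(r + 2)*(r)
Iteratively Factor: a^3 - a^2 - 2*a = (a + 1)*(a^2 - 2*a) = (a - 2)*(a + 1)*(a)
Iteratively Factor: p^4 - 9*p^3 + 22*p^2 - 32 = (p + 1)*(p^3 - 10*p^2 + 32*p - 32) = (p - 4)*(p + 1)*(p^2 - 6*p + 8) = (p - 4)^2*(p + 1)*(p - 2)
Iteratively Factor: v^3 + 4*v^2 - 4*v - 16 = (v + 2)*(v^2 + 2*v - 8) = (v - 2)*(v + 2)*(v + 4)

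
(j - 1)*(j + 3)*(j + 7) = j^3 + 9*j^2 + 11*j - 21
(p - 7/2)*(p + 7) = p^2 + 7*p/2 - 49/2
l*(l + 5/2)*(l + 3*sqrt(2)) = l^3 + 5*l^2/2 + 3*sqrt(2)*l^2 + 15*sqrt(2)*l/2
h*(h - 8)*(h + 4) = h^3 - 4*h^2 - 32*h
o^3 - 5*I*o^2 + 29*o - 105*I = (o - 7*I)*(o - 3*I)*(o + 5*I)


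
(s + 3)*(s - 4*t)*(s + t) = s^3 - 3*s^2*t + 3*s^2 - 4*s*t^2 - 9*s*t - 12*t^2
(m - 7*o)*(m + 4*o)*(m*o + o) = m^3*o - 3*m^2*o^2 + m^2*o - 28*m*o^3 - 3*m*o^2 - 28*o^3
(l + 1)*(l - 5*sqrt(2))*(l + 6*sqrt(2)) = l^3 + l^2 + sqrt(2)*l^2 - 60*l + sqrt(2)*l - 60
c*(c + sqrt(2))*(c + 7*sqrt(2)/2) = c^3 + 9*sqrt(2)*c^2/2 + 7*c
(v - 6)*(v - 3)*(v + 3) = v^3 - 6*v^2 - 9*v + 54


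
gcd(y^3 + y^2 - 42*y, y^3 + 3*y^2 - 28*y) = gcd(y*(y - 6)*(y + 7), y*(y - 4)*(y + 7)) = y^2 + 7*y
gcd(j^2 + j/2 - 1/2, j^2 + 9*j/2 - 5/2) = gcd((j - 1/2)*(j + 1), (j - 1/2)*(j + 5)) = j - 1/2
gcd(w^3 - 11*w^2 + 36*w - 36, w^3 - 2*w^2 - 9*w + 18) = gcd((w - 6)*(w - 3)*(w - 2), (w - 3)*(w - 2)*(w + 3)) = w^2 - 5*w + 6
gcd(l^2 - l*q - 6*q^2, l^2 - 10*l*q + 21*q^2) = -l + 3*q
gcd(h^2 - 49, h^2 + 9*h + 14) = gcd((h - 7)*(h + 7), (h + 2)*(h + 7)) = h + 7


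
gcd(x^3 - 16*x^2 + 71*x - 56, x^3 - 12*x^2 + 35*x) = x - 7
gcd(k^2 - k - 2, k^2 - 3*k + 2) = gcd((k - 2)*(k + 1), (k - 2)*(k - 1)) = k - 2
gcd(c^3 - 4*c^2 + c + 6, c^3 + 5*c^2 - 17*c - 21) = c^2 - 2*c - 3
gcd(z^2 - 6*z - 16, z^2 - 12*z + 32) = z - 8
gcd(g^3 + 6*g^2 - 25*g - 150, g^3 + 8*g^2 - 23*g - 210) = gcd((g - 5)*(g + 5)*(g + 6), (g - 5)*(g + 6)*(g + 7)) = g^2 + g - 30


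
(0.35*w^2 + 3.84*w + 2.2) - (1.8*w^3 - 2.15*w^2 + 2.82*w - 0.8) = -1.8*w^3 + 2.5*w^2 + 1.02*w + 3.0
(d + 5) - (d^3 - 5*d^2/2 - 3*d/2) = -d^3 + 5*d^2/2 + 5*d/2 + 5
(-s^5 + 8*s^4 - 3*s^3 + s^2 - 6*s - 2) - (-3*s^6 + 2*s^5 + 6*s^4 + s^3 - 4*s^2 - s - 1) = 3*s^6 - 3*s^5 + 2*s^4 - 4*s^3 + 5*s^2 - 5*s - 1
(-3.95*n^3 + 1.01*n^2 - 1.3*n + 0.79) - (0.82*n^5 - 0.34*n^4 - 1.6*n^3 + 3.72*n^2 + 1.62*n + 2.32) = -0.82*n^5 + 0.34*n^4 - 2.35*n^3 - 2.71*n^2 - 2.92*n - 1.53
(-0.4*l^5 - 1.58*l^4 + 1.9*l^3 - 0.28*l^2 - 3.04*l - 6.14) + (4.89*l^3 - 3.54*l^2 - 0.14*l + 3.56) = -0.4*l^5 - 1.58*l^4 + 6.79*l^3 - 3.82*l^2 - 3.18*l - 2.58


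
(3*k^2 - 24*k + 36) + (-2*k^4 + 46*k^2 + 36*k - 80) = -2*k^4 + 49*k^2 + 12*k - 44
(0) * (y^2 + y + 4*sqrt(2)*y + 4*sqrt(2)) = 0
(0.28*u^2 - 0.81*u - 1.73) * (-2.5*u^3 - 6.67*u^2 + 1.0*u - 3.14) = -0.7*u^5 + 0.1574*u^4 + 10.0077*u^3 + 9.8499*u^2 + 0.8134*u + 5.4322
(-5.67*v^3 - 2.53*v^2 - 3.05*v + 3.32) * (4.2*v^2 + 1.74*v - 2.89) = -23.814*v^5 - 20.4918*v^4 - 0.825899999999998*v^3 + 15.9487*v^2 + 14.5913*v - 9.5948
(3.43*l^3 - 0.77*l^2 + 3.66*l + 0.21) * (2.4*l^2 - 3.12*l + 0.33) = 8.232*l^5 - 12.5496*l^4 + 12.3183*l^3 - 11.1693*l^2 + 0.5526*l + 0.0693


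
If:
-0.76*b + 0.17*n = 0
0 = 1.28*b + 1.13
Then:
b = -0.88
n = -3.95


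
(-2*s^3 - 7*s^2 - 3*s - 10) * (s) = -2*s^4 - 7*s^3 - 3*s^2 - 10*s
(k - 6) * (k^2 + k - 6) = k^3 - 5*k^2 - 12*k + 36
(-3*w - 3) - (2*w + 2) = -5*w - 5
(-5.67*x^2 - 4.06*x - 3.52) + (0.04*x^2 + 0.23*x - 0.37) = -5.63*x^2 - 3.83*x - 3.89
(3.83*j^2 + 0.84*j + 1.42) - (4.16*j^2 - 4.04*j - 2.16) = -0.33*j^2 + 4.88*j + 3.58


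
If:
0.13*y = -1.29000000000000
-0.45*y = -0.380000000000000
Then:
No Solution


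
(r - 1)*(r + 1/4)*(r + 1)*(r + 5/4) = r^4 + 3*r^3/2 - 11*r^2/16 - 3*r/2 - 5/16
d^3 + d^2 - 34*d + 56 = (d - 4)*(d - 2)*(d + 7)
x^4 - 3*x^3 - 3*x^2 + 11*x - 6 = (x - 3)*(x - 1)^2*(x + 2)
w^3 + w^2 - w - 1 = (w - 1)*(w + 1)^2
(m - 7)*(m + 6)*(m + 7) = m^3 + 6*m^2 - 49*m - 294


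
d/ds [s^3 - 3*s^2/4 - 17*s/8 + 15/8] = 3*s^2 - 3*s/2 - 17/8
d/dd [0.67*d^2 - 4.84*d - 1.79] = 1.34*d - 4.84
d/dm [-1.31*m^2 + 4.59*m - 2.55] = 4.59 - 2.62*m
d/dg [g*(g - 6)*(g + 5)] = 3*g^2 - 2*g - 30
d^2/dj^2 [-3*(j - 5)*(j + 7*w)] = -6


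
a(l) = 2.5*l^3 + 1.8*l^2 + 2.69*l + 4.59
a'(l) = 7.5*l^2 + 3.6*l + 2.69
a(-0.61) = 3.05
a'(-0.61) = 3.28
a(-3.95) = -132.03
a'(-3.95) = 105.49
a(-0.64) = 2.95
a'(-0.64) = 3.46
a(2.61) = 68.32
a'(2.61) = 63.18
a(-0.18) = 4.15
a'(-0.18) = 2.28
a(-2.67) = -37.35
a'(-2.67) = 46.54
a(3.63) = 157.65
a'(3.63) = 114.58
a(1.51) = 21.36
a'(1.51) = 25.23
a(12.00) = 4616.07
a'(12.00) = 1125.89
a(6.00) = 625.53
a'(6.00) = 294.29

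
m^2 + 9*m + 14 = (m + 2)*(m + 7)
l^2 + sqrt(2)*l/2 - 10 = (l - 2*sqrt(2))*(l + 5*sqrt(2)/2)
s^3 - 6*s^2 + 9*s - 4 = (s - 4)*(s - 1)^2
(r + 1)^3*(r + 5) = r^4 + 8*r^3 + 18*r^2 + 16*r + 5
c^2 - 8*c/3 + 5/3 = (c - 5/3)*(c - 1)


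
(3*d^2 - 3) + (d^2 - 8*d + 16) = 4*d^2 - 8*d + 13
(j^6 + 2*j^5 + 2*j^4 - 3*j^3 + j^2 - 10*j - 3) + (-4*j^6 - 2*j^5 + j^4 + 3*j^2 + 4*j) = -3*j^6 + 3*j^4 - 3*j^3 + 4*j^2 - 6*j - 3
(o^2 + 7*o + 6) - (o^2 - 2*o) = 9*o + 6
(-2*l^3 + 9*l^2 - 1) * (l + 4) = -2*l^4 + l^3 + 36*l^2 - l - 4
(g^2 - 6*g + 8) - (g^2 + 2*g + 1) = 7 - 8*g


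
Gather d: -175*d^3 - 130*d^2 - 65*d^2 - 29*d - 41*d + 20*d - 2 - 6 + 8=-175*d^3 - 195*d^2 - 50*d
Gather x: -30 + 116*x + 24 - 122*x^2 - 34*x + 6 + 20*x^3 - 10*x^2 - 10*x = 20*x^3 - 132*x^2 + 72*x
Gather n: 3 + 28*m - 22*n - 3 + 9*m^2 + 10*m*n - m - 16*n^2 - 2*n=9*m^2 + 27*m - 16*n^2 + n*(10*m - 24)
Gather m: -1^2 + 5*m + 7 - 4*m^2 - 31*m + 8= -4*m^2 - 26*m + 14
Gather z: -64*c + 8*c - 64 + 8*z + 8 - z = -56*c + 7*z - 56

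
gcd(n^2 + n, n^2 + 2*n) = n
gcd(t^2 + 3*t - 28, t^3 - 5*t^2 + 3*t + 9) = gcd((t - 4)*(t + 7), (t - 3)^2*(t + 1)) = 1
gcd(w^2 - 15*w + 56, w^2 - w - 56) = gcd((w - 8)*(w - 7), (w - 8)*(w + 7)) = w - 8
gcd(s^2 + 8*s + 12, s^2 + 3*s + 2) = s + 2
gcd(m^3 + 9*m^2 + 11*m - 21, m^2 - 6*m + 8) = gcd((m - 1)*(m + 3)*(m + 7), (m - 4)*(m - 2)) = 1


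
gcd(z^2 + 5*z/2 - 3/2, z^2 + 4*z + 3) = z + 3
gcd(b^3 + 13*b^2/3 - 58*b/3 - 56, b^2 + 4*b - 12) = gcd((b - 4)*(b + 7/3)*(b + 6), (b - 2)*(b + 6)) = b + 6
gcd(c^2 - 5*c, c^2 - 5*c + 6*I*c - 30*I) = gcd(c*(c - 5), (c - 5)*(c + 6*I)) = c - 5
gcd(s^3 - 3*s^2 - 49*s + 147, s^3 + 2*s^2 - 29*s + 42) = s^2 + 4*s - 21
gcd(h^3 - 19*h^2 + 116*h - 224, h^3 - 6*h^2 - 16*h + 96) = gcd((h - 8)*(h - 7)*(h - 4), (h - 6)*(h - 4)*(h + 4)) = h - 4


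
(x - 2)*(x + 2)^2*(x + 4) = x^4 + 6*x^3 + 4*x^2 - 24*x - 32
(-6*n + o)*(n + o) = -6*n^2 - 5*n*o + o^2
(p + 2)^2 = p^2 + 4*p + 4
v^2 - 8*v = v*(v - 8)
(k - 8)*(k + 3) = k^2 - 5*k - 24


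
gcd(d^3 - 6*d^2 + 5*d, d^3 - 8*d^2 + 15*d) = d^2 - 5*d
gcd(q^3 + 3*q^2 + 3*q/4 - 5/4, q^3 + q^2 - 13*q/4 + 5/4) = q^2 + 2*q - 5/4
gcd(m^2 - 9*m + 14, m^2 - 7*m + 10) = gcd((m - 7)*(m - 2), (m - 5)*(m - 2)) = m - 2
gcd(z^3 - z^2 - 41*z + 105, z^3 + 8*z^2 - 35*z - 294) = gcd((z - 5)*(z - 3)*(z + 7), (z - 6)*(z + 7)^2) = z + 7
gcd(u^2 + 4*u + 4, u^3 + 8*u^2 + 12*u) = u + 2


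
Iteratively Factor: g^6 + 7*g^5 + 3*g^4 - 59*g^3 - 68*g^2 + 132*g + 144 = (g + 1)*(g^5 + 6*g^4 - 3*g^3 - 56*g^2 - 12*g + 144) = (g + 1)*(g + 3)*(g^4 + 3*g^3 - 12*g^2 - 20*g + 48) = (g + 1)*(g + 3)^2*(g^3 - 12*g + 16) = (g - 2)*(g + 1)*(g + 3)^2*(g^2 + 2*g - 8) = (g - 2)*(g + 1)*(g + 3)^2*(g + 4)*(g - 2)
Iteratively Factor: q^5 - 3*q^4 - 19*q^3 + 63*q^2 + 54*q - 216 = (q - 3)*(q^4 - 19*q^2 + 6*q + 72) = (q - 3)^2*(q^3 + 3*q^2 - 10*q - 24) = (q - 3)^2*(q + 4)*(q^2 - q - 6) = (q - 3)^2*(q + 2)*(q + 4)*(q - 3)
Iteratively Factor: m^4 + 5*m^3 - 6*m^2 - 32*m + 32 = (m - 1)*(m^3 + 6*m^2 - 32) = (m - 1)*(m + 4)*(m^2 + 2*m - 8) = (m - 1)*(m + 4)^2*(m - 2)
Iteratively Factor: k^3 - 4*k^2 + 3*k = (k - 3)*(k^2 - k) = (k - 3)*(k - 1)*(k)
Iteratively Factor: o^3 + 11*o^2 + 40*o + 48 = (o + 3)*(o^2 + 8*o + 16) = (o + 3)*(o + 4)*(o + 4)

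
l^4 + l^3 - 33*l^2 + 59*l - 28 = (l - 4)*(l - 1)^2*(l + 7)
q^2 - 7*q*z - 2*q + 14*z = (q - 2)*(q - 7*z)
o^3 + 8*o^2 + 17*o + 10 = (o + 1)*(o + 2)*(o + 5)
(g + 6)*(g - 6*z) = g^2 - 6*g*z + 6*g - 36*z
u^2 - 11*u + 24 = (u - 8)*(u - 3)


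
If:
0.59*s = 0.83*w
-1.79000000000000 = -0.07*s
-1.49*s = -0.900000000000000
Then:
No Solution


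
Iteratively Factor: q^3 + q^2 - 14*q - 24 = (q - 4)*(q^2 + 5*q + 6) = (q - 4)*(q + 2)*(q + 3)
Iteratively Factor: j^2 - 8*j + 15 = (j - 5)*(j - 3)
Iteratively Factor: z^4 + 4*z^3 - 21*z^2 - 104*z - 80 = (z - 5)*(z^3 + 9*z^2 + 24*z + 16) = (z - 5)*(z + 4)*(z^2 + 5*z + 4) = (z - 5)*(z + 4)^2*(z + 1)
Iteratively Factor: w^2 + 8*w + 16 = (w + 4)*(w + 4)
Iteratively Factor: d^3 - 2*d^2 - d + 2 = (d - 1)*(d^2 - d - 2) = (d - 1)*(d + 1)*(d - 2)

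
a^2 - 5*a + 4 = (a - 4)*(a - 1)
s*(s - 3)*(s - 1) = s^3 - 4*s^2 + 3*s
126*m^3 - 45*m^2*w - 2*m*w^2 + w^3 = (-6*m + w)*(-3*m + w)*(7*m + w)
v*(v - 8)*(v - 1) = v^3 - 9*v^2 + 8*v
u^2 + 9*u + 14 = (u + 2)*(u + 7)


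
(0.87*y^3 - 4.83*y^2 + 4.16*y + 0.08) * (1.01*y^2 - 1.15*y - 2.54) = 0.8787*y^5 - 5.8788*y^4 + 7.5463*y^3 + 7.565*y^2 - 10.6584*y - 0.2032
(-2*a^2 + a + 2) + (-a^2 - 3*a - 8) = -3*a^2 - 2*a - 6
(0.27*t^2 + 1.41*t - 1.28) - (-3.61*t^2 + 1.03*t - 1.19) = 3.88*t^2 + 0.38*t - 0.0900000000000001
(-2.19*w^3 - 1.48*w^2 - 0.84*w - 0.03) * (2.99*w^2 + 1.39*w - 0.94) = -6.5481*w^5 - 7.4693*w^4 - 2.5102*w^3 + 0.1339*w^2 + 0.7479*w + 0.0282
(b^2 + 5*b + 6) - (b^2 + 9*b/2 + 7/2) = b/2 + 5/2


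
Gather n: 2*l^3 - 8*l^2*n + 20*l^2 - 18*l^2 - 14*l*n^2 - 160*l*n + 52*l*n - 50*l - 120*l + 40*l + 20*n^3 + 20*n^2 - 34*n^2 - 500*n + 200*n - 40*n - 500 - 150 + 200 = 2*l^3 + 2*l^2 - 130*l + 20*n^3 + n^2*(-14*l - 14) + n*(-8*l^2 - 108*l - 340) - 450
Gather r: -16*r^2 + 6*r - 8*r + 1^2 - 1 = -16*r^2 - 2*r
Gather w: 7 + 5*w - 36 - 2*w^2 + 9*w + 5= -2*w^2 + 14*w - 24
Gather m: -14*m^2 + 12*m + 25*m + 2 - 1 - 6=-14*m^2 + 37*m - 5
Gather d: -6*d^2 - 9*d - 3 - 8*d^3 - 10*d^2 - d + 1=-8*d^3 - 16*d^2 - 10*d - 2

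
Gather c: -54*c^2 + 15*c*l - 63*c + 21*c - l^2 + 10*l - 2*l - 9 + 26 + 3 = -54*c^2 + c*(15*l - 42) - l^2 + 8*l + 20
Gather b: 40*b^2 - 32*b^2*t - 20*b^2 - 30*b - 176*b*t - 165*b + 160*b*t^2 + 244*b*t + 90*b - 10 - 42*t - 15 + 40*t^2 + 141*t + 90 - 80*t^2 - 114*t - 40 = b^2*(20 - 32*t) + b*(160*t^2 + 68*t - 105) - 40*t^2 - 15*t + 25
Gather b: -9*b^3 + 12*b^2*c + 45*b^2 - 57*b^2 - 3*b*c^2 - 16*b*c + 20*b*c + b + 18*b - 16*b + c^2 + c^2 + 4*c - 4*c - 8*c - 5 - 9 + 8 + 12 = -9*b^3 + b^2*(12*c - 12) + b*(-3*c^2 + 4*c + 3) + 2*c^2 - 8*c + 6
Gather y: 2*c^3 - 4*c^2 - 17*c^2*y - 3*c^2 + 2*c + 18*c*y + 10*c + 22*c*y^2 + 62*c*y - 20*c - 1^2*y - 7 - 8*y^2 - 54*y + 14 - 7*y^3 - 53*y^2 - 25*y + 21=2*c^3 - 7*c^2 - 8*c - 7*y^3 + y^2*(22*c - 61) + y*(-17*c^2 + 80*c - 80) + 28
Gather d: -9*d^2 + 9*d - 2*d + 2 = -9*d^2 + 7*d + 2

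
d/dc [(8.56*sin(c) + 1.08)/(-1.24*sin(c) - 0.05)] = 0.9112*cos(c)/(1.24*sin(c) + 0.05)^2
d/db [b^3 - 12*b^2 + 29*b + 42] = 3*b^2 - 24*b + 29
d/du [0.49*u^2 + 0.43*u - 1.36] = 0.98*u + 0.43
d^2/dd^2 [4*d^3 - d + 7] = 24*d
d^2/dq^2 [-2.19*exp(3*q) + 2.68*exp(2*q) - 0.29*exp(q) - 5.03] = (-19.71*exp(2*q) + 10.72*exp(q) - 0.29)*exp(q)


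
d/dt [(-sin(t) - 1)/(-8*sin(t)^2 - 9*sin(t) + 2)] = (-16*sin(t) + 4*cos(2*t) - 15)*cos(t)/(8*sin(t)^2 + 9*sin(t) - 2)^2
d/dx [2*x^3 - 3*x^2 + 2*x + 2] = 6*x^2 - 6*x + 2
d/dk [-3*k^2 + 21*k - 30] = 21 - 6*k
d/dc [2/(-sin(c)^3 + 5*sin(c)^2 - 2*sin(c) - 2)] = 2*(3*sin(c)^2 - 10*sin(c) + 2)*cos(c)/(sin(c)^3 - 5*sin(c)^2 + 2*sin(c) + 2)^2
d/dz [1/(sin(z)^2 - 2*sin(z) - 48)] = 2*(1 - sin(z))*cos(z)/((sin(z) - 8)^2*(sin(z) + 6)^2)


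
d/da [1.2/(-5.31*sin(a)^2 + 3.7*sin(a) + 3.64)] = (12.744*sin(a) - 4.44)*cos(a)/(-5.31*sin(a)^2 + 3.7*sin(a) + 3.64)^2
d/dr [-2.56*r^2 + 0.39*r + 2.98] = 0.39 - 5.12*r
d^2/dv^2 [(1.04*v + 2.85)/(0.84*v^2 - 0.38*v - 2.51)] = ((-5.2416*v - 3.9976)*(-0.84*v^2 + 0.38*v + 2.51) - (1.04*v + 2.85)*(1.68*v - 0.38)*(3.36*v - 0.76))/(-0.84*v^2 + 0.38*v + 2.51)^3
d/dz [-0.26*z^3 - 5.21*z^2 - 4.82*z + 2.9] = -0.78*z^2 - 10.42*z - 4.82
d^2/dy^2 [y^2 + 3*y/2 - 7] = 2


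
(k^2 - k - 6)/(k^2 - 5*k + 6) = (k + 2)/(k - 2)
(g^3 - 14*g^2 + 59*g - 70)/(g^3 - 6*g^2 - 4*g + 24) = (g^2 - 12*g + 35)/(g^2 - 4*g - 12)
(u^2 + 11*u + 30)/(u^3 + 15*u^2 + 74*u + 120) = 1/(u + 4)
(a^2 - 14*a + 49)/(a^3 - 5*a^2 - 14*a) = (a - 7)/(a*(a + 2))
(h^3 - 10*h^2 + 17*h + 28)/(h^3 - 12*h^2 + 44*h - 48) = (h^2 - 6*h - 7)/(h^2 - 8*h + 12)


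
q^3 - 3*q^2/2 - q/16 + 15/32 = (q - 5/4)*(q - 3/4)*(q + 1/2)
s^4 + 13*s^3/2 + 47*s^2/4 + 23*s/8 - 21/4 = (s - 1/2)*(s + 3/2)*(s + 2)*(s + 7/2)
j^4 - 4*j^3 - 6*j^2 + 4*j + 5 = (j - 5)*(j - 1)*(j + 1)^2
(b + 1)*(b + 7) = b^2 + 8*b + 7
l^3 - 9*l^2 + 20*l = l*(l - 5)*(l - 4)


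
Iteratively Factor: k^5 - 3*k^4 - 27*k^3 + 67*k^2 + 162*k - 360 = (k + 3)*(k^4 - 6*k^3 - 9*k^2 + 94*k - 120) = (k + 3)*(k + 4)*(k^3 - 10*k^2 + 31*k - 30) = (k - 3)*(k + 3)*(k + 4)*(k^2 - 7*k + 10) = (k - 5)*(k - 3)*(k + 3)*(k + 4)*(k - 2)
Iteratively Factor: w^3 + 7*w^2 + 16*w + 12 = (w + 2)*(w^2 + 5*w + 6) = (w + 2)*(w + 3)*(w + 2)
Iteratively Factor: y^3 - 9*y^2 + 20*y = (y)*(y^2 - 9*y + 20) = y*(y - 5)*(y - 4)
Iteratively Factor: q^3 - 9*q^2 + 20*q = (q)*(q^2 - 9*q + 20) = q*(q - 5)*(q - 4)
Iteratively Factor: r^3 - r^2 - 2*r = (r - 2)*(r^2 + r) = (r - 2)*(r + 1)*(r)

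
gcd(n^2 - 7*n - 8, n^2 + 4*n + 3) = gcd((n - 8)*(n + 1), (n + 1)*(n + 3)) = n + 1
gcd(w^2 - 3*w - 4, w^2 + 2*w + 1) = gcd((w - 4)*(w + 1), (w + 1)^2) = w + 1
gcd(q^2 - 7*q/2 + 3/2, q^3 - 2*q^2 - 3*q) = q - 3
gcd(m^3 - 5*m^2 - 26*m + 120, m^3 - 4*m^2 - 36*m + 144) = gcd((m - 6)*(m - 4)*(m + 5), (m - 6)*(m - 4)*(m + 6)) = m^2 - 10*m + 24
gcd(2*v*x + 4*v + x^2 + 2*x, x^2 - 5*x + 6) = 1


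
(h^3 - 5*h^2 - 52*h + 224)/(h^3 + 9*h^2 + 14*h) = (h^2 - 12*h + 32)/(h*(h + 2))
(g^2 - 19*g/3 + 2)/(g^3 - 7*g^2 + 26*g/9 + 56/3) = 3*(3*g - 1)/(9*g^2 - 9*g - 28)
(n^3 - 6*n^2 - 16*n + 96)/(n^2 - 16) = n - 6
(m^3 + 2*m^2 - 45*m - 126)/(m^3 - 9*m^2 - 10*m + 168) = (m^2 + 9*m + 18)/(m^2 - 2*m - 24)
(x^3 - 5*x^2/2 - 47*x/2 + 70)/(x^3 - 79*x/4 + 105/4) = 2*(x - 4)/(2*x - 3)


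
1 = 1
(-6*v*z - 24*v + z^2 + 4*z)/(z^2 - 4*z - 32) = (-6*v + z)/(z - 8)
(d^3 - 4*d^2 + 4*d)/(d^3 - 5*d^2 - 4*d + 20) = d*(d - 2)/(d^2 - 3*d - 10)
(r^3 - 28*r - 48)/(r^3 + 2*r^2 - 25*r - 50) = (r^2 - 2*r - 24)/(r^2 - 25)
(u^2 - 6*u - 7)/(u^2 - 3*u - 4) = (u - 7)/(u - 4)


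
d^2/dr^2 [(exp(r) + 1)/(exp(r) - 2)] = 3*(exp(r) + 2)*exp(r)/(exp(3*r) - 6*exp(2*r) + 12*exp(r) - 8)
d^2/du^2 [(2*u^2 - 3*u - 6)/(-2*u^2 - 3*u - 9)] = 6*(8*u^3 + 60*u^2 - 18*u - 99)/(8*u^6 + 36*u^5 + 162*u^4 + 351*u^3 + 729*u^2 + 729*u + 729)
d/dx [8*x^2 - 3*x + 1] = 16*x - 3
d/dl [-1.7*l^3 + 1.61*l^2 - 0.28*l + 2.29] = -5.1*l^2 + 3.22*l - 0.28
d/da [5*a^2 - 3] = 10*a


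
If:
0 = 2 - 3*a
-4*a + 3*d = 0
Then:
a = 2/3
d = 8/9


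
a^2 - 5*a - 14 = (a - 7)*(a + 2)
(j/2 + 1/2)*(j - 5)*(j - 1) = j^3/2 - 5*j^2/2 - j/2 + 5/2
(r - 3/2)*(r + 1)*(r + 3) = r^3 + 5*r^2/2 - 3*r - 9/2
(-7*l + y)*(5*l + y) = -35*l^2 - 2*l*y + y^2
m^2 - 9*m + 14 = (m - 7)*(m - 2)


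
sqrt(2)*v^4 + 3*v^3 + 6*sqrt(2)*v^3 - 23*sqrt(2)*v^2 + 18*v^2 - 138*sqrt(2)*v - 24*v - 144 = (v + 6)*(v - 3*sqrt(2))*(v + 4*sqrt(2))*(sqrt(2)*v + 1)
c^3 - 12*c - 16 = (c - 4)*(c + 2)^2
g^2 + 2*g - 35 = (g - 5)*(g + 7)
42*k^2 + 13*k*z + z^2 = (6*k + z)*(7*k + z)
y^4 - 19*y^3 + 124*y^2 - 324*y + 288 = (y - 8)*(y - 6)*(y - 3)*(y - 2)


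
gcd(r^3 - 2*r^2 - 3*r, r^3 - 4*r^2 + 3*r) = r^2 - 3*r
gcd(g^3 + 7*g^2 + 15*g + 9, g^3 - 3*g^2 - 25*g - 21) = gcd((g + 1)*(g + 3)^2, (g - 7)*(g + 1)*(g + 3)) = g^2 + 4*g + 3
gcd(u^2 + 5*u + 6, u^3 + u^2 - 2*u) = u + 2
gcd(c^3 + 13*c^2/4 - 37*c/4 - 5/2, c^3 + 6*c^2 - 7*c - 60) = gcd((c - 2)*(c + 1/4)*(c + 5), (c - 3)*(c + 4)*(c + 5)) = c + 5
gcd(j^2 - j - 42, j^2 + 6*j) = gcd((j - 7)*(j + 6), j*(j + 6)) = j + 6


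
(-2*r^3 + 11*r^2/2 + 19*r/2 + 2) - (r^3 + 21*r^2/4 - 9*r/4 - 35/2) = -3*r^3 + r^2/4 + 47*r/4 + 39/2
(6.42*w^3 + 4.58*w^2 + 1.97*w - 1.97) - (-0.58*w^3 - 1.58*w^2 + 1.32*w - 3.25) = 7.0*w^3 + 6.16*w^2 + 0.65*w + 1.28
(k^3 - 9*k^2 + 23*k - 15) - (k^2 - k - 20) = k^3 - 10*k^2 + 24*k + 5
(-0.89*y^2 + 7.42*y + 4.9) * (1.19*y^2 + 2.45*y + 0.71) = -1.0591*y^4 + 6.6493*y^3 + 23.3781*y^2 + 17.2732*y + 3.479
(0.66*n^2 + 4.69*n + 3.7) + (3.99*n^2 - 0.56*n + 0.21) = 4.65*n^2 + 4.13*n + 3.91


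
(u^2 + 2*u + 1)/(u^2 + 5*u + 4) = (u + 1)/(u + 4)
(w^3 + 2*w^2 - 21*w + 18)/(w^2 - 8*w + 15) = (w^2 + 5*w - 6)/(w - 5)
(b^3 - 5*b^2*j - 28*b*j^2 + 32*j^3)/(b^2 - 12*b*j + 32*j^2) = (b^2 + 3*b*j - 4*j^2)/(b - 4*j)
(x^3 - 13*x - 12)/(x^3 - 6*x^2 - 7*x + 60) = (x + 1)/(x - 5)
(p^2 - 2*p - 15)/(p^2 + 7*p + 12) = (p - 5)/(p + 4)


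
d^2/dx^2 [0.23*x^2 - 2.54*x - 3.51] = 0.460000000000000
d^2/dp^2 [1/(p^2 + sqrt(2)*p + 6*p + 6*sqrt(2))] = 2*(-p^2 - 6*p - sqrt(2)*p + (2*p + sqrt(2) + 6)^2 - 6*sqrt(2))/(p^2 + sqrt(2)*p + 6*p + 6*sqrt(2))^3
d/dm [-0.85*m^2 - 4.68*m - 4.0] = -1.7*m - 4.68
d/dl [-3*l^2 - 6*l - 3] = -6*l - 6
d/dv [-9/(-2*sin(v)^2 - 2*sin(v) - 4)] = -9*(2*sin(v) + 1)*cos(v)/(2*(sin(v)^2 + sin(v) + 2)^2)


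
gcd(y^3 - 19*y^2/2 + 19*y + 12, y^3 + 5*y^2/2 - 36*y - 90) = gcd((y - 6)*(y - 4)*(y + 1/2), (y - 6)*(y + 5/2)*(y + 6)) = y - 6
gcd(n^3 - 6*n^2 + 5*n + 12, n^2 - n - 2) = n + 1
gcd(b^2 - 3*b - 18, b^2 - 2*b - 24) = b - 6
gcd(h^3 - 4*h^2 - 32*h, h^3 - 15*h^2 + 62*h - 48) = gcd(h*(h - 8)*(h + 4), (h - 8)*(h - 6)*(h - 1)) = h - 8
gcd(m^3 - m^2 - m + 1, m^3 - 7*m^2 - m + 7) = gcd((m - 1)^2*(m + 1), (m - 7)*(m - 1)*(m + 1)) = m^2 - 1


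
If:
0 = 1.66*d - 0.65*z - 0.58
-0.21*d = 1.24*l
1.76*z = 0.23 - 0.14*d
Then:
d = 0.39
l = -0.07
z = 0.10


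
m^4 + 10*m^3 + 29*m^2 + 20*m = m*(m + 1)*(m + 4)*(m + 5)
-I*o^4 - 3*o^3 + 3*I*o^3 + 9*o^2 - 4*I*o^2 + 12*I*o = o*(o - 3)*(o - 4*I)*(-I*o + 1)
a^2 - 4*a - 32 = (a - 8)*(a + 4)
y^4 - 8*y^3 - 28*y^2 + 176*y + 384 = (y - 8)*(y - 6)*(y + 2)*(y + 4)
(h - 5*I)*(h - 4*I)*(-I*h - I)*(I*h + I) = h^4 + 2*h^3 - 9*I*h^3 - 19*h^2 - 18*I*h^2 - 40*h - 9*I*h - 20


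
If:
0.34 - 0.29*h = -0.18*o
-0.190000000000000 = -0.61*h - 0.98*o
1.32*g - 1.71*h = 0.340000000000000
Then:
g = 1.47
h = 0.93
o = -0.39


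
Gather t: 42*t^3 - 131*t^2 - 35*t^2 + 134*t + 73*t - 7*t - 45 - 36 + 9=42*t^3 - 166*t^2 + 200*t - 72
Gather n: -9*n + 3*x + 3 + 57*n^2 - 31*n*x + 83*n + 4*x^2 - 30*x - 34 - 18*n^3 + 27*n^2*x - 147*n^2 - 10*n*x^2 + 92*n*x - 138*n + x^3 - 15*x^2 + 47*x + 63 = -18*n^3 + n^2*(27*x - 90) + n*(-10*x^2 + 61*x - 64) + x^3 - 11*x^2 + 20*x + 32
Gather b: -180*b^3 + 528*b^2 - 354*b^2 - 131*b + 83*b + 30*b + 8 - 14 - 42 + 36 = -180*b^3 + 174*b^2 - 18*b - 12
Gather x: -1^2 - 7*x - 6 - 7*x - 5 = -14*x - 12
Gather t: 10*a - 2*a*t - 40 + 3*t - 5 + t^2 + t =10*a + t^2 + t*(4 - 2*a) - 45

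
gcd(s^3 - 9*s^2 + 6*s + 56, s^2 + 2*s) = s + 2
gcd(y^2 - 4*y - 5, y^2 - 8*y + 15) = y - 5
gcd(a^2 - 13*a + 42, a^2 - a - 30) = a - 6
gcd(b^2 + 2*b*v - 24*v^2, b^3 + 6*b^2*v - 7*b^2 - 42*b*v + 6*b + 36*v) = b + 6*v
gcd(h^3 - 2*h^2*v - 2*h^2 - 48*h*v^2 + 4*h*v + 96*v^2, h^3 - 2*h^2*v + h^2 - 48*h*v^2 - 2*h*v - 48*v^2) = -h^2 + 2*h*v + 48*v^2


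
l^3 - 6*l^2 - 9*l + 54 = (l - 6)*(l - 3)*(l + 3)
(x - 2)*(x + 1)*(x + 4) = x^3 + 3*x^2 - 6*x - 8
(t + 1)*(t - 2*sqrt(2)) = t^2 - 2*sqrt(2)*t + t - 2*sqrt(2)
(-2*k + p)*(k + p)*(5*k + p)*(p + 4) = -10*k^3*p - 40*k^3 - 7*k^2*p^2 - 28*k^2*p + 4*k*p^3 + 16*k*p^2 + p^4 + 4*p^3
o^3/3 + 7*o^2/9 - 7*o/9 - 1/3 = (o/3 + 1)*(o - 1)*(o + 1/3)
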